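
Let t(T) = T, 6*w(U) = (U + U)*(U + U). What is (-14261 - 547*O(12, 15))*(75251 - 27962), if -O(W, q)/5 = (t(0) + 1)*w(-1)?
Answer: -588164819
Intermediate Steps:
w(U) = 2*U²/3 (w(U) = ((U + U)*(U + U))/6 = ((2*U)*(2*U))/6 = (4*U²)/6 = 2*U²/3)
O(W, q) = -10/3 (O(W, q) = -5*(0 + 1)*(⅔)*(-1)² = -5*(⅔)*1 = -5*2/3 = -5*⅔ = -10/3)
(-14261 - 547*O(12, 15))*(75251 - 27962) = (-14261 - 547*(-10/3))*(75251 - 27962) = (-14261 + 5470/3)*47289 = -37313/3*47289 = -588164819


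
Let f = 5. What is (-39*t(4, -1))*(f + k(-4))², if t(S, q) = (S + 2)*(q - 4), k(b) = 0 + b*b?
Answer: 515970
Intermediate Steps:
k(b) = b² (k(b) = 0 + b² = b²)
t(S, q) = (-4 + q)*(2 + S) (t(S, q) = (2 + S)*(-4 + q) = (-4 + q)*(2 + S))
(-39*t(4, -1))*(f + k(-4))² = (-39*(-8 - 4*4 + 2*(-1) + 4*(-1)))*(5 + (-4)²)² = (-39*(-8 - 16 - 2 - 4))*(5 + 16)² = -39*(-30)*21² = 1170*441 = 515970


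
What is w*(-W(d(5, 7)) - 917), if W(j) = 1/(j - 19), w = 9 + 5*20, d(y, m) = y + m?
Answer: -699562/7 ≈ -99937.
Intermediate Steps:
d(y, m) = m + y
w = 109 (w = 9 + 100 = 109)
W(j) = 1/(-19 + j)
w*(-W(d(5, 7)) - 917) = 109*(-1/(-19 + (7 + 5)) - 917) = 109*(-1/(-19 + 12) - 917) = 109*(-1/(-7) - 917) = 109*(-1*(-⅐) - 917) = 109*(⅐ - 917) = 109*(-6418/7) = -699562/7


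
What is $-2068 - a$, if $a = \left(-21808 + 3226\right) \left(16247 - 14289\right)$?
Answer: $36381488$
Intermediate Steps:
$a = -36383556$ ($a = \left(-18582\right) 1958 = -36383556$)
$-2068 - a = -2068 - -36383556 = -2068 + 36383556 = 36381488$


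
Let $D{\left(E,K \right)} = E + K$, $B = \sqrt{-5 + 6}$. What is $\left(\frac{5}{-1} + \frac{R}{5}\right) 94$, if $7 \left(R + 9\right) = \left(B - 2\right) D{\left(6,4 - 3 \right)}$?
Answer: $-658$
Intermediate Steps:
$B = 1$ ($B = \sqrt{1} = 1$)
$R = -10$ ($R = -9 + \frac{\left(1 - 2\right) \left(6 + \left(4 - 3\right)\right)}{7} = -9 + \frac{\left(-1\right) \left(6 + 1\right)}{7} = -9 + \frac{\left(-1\right) 7}{7} = -9 + \frac{1}{7} \left(-7\right) = -9 - 1 = -10$)
$\left(\frac{5}{-1} + \frac{R}{5}\right) 94 = \left(\frac{5}{-1} - \frac{10}{5}\right) 94 = \left(5 \left(-1\right) - 2\right) 94 = \left(-5 - 2\right) 94 = \left(-7\right) 94 = -658$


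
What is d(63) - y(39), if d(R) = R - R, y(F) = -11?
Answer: 11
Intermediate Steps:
d(R) = 0
d(63) - y(39) = 0 - 1*(-11) = 0 + 11 = 11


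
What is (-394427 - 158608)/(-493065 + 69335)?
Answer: 110607/84746 ≈ 1.3052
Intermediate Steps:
(-394427 - 158608)/(-493065 + 69335) = -553035/(-423730) = -553035*(-1/423730) = 110607/84746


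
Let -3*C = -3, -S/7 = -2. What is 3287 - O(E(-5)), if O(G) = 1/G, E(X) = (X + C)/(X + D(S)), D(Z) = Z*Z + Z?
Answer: 13353/4 ≈ 3338.3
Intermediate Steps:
S = 14 (S = -7*(-2) = 14)
D(Z) = Z + Z² (D(Z) = Z² + Z = Z + Z²)
C = 1 (C = -⅓*(-3) = 1)
E(X) = (1 + X)/(210 + X) (E(X) = (X + 1)/(X + 14*(1 + 14)) = (1 + X)/(X + 14*15) = (1 + X)/(X + 210) = (1 + X)/(210 + X))
3287 - O(E(-5)) = 3287 - 1/((1 - 5)/(210 - 5)) = 3287 - 1/(-4/205) = 3287 - 1*(-205/4) = 3287 + 205/4 = 13353/4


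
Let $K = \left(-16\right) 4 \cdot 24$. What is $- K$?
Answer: $1536$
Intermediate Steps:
$K = -1536$ ($K = \left(-64\right) 24 = -1536$)
$- K = \left(-1\right) \left(-1536\right) = 1536$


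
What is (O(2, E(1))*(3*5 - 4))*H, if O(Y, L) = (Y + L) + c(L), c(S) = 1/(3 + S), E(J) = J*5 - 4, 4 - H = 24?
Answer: -715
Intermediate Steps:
H = -20 (H = 4 - 1*24 = 4 - 24 = -20)
E(J) = -4 + 5*J (E(J) = 5*J - 4 = -4 + 5*J)
O(Y, L) = L + Y + 1/(3 + L) (O(Y, L) = (Y + L) + 1/(3 + L) = (L + Y) + 1/(3 + L) = L + Y + 1/(3 + L))
(O(2, E(1))*(3*5 - 4))*H = (((1 + (3 + (-4 + 5*1))*((-4 + 5*1) + 2))/(3 + (-4 + 5*1)))*(3*5 - 4))*(-20) = (((1 + (3 + (-4 + 5))*((-4 + 5) + 2))/(3 + (-4 + 5)))*(15 - 4))*(-20) = (((1 + (3 + 1)*(1 + 2))/(3 + 1))*11)*(-20) = (((1 + 4*3)/4)*11)*(-20) = (((1 + 12)/4)*11)*(-20) = (((1/4)*13)*11)*(-20) = ((13/4)*11)*(-20) = (143/4)*(-20) = -715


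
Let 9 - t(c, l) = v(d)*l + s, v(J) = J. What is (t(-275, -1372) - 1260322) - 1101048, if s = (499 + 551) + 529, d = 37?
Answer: -2312176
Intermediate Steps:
s = 1579 (s = 1050 + 529 = 1579)
t(c, l) = -1570 - 37*l (t(c, l) = 9 - (37*l + 1579) = 9 - (1579 + 37*l) = 9 + (-1579 - 37*l) = -1570 - 37*l)
(t(-275, -1372) - 1260322) - 1101048 = ((-1570 - 37*(-1372)) - 1260322) - 1101048 = ((-1570 + 50764) - 1260322) - 1101048 = (49194 - 1260322) - 1101048 = -1211128 - 1101048 = -2312176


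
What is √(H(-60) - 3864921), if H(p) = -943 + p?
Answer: 2*I*√966481 ≈ 1966.2*I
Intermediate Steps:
√(H(-60) - 3864921) = √((-943 - 60) - 3864921) = √(-1003 - 3864921) = √(-3865924) = 2*I*√966481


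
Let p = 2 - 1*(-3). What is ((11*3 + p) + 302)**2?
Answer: 115600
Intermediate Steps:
p = 5 (p = 2 + 3 = 5)
((11*3 + p) + 302)**2 = ((11*3 + 5) + 302)**2 = ((33 + 5) + 302)**2 = (38 + 302)**2 = 340**2 = 115600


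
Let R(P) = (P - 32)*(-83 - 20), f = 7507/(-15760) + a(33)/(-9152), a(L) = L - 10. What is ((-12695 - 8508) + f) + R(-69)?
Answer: -97363292659/9014720 ≈ -10800.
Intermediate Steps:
a(L) = -10 + L
f = -4316659/9014720 (f = 7507/(-15760) + (-10 + 33)/(-9152) = 7507*(-1/15760) + 23*(-1/9152) = -7507/15760 - 23/9152 = -4316659/9014720 ≈ -0.47885)
R(P) = 3296 - 103*P (R(P) = (-32 + P)*(-103) = 3296 - 103*P)
((-12695 - 8508) + f) + R(-69) = ((-12695 - 8508) - 4316659/9014720) + (3296 - 103*(-69)) = (-21203 - 4316659/9014720) + (3296 + 7107) = -191143424819/9014720 + 10403 = -97363292659/9014720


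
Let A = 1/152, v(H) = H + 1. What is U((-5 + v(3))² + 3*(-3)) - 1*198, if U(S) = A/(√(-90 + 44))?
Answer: -198 - I*√46/6992 ≈ -198.0 - 0.00097001*I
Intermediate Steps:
v(H) = 1 + H
A = 1/152 ≈ 0.0065789
U(S) = -I*√46/6992 (U(S) = 1/(152*(√(-90 + 44))) = 1/(152*(√(-46))) = 1/(152*((I*√46))) = (-I*√46/46)/152 = -I*√46/6992)
U((-5 + v(3))² + 3*(-3)) - 1*198 = -I*√46/6992 - 1*198 = -I*√46/6992 - 198 = -198 - I*√46/6992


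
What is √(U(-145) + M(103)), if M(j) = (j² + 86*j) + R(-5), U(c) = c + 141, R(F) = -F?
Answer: 2*√4867 ≈ 139.53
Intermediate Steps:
U(c) = 141 + c
M(j) = 5 + j² + 86*j (M(j) = (j² + 86*j) - 1*(-5) = (j² + 86*j) + 5 = 5 + j² + 86*j)
√(U(-145) + M(103)) = √((141 - 145) + (5 + 103² + 86*103)) = √(-4 + (5 + 10609 + 8858)) = √(-4 + 19472) = √19468 = 2*√4867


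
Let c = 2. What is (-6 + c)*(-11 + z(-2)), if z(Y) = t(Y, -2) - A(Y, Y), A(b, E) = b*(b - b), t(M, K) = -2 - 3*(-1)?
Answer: 40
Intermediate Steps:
t(M, K) = 1 (t(M, K) = -2 + 3 = 1)
A(b, E) = 0 (A(b, E) = b*0 = 0)
z(Y) = 1 (z(Y) = 1 - 1*0 = 1 + 0 = 1)
(-6 + c)*(-11 + z(-2)) = (-6 + 2)*(-11 + 1) = -4*(-10) = 40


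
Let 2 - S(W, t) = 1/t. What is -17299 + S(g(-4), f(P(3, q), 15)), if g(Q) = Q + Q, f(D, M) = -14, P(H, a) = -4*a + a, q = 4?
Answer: -242157/14 ≈ -17297.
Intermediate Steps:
P(H, a) = -3*a
g(Q) = 2*Q
S(W, t) = 2 - 1/t
-17299 + S(g(-4), f(P(3, q), 15)) = -17299 + (2 - 1/(-14)) = -17299 + (2 - 1*(-1/14)) = -17299 + (2 + 1/14) = -17299 + 29/14 = -242157/14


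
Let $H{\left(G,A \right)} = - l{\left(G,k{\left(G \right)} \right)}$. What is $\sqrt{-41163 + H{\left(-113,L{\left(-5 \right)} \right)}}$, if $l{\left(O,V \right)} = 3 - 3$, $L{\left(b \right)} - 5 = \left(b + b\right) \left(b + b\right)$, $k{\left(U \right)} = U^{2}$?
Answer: $i \sqrt{41163} \approx 202.89 i$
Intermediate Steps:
$L{\left(b \right)} = 5 + 4 b^{2}$ ($L{\left(b \right)} = 5 + \left(b + b\right) \left(b + b\right) = 5 + 2 b 2 b = 5 + 4 b^{2}$)
$l{\left(O,V \right)} = 0$ ($l{\left(O,V \right)} = 3 - 3 = 0$)
$H{\left(G,A \right)} = 0$ ($H{\left(G,A \right)} = \left(-1\right) 0 = 0$)
$\sqrt{-41163 + H{\left(-113,L{\left(-5 \right)} \right)}} = \sqrt{-41163 + 0} = \sqrt{-41163} = i \sqrt{41163}$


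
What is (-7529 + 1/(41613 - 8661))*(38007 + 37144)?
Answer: -18644632961657/32952 ≈ -5.6581e+8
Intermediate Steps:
(-7529 + 1/(41613 - 8661))*(38007 + 37144) = (-7529 + 1/32952)*75151 = -248095607/32952*75151 = -18644632961657/32952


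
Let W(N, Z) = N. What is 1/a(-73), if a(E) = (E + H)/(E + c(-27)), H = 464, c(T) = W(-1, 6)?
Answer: -74/391 ≈ -0.18926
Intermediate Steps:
c(T) = -1
a(E) = (464 + E)/(-1 + E) (a(E) = (E + 464)/(E - 1) = (464 + E)/(-1 + E))
1/a(-73) = 1/((464 - 73)/(-1 - 73)) = 1/(391/(-74)) = 1/(-1/74*391) = 1/(-391/74) = -74/391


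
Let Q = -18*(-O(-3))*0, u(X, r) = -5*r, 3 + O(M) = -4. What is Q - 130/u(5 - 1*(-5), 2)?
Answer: 13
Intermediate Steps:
O(M) = -7 (O(M) = -3 - 4 = -7)
Q = 0 (Q = -18*(-1*(-7))*0 = -126*0 = -18*0 = 0)
Q - 130/u(5 - 1*(-5), 2) = 0 - 130/((-5*2)) = 0 - 130/(-10) = 0 - 130*(-1)/10 = 0 - 1*(-13) = 0 + 13 = 13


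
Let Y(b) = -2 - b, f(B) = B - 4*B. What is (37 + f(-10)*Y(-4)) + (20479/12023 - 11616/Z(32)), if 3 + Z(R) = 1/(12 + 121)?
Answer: 9523489962/2392577 ≈ 3980.4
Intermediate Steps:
f(B) = -3*B
Z(R) = -398/133 (Z(R) = -3 + 1/(12 + 121) = -3 + 1/133 = -398/133)
(37 + f(-10)*Y(-4)) + (20479/12023 - 11616/Z(32)) = (37 + (-3*(-10))*(-2 - 1*(-4))) + (20479/12023 - 11616/(-398/133)) = (37 + 30*(-2 + 4)) + (20479*(1/12023) - 11616*(-133/398)) = (37 + 30*2) + (20479/12023 + 772464/199) = (37 + 60) + 9291409993/2392577 = 97 + 9291409993/2392577 = 9523489962/2392577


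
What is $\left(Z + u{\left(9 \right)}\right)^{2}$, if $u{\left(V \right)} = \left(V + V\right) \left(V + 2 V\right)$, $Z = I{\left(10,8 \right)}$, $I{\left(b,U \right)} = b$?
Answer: $246016$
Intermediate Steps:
$Z = 10$
$u{\left(V \right)} = 6 V^{2}$ ($u{\left(V \right)} = 2 V 3 V = 6 V^{2}$)
$\left(Z + u{\left(9 \right)}\right)^{2} = \left(10 + 6 \cdot 9^{2}\right)^{2} = \left(10 + 6 \cdot 81\right)^{2} = \left(10 + 486\right)^{2} = 496^{2} = 246016$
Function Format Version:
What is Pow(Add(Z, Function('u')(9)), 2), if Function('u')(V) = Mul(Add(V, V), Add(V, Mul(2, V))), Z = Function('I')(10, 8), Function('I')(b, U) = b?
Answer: 246016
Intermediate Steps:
Z = 10
Function('u')(V) = Mul(6, Pow(V, 2)) (Function('u')(V) = Mul(Mul(2, V), Mul(3, V)) = Mul(6, Pow(V, 2)))
Pow(Add(Z, Function('u')(9)), 2) = Pow(Add(10, Mul(6, Pow(9, 2))), 2) = Pow(Add(10, Mul(6, 81)), 2) = Pow(Add(10, 486), 2) = Pow(496, 2) = 246016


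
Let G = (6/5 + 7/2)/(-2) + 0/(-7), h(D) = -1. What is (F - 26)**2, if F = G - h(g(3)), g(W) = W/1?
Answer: 299209/400 ≈ 748.02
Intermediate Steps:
g(W) = W (g(W) = W*1 = W)
G = -47/20 (G = (6*(1/5) + 7*(1/2))*(-1/2) + 0*(-1/7) = (6/5 + 7/2)*(-1/2) + 0 = (47/10)*(-1/2) + 0 = -47/20 + 0 = -47/20 ≈ -2.3500)
F = -27/20 (F = -47/20 - 1*(-1) = -47/20 + 1 = -27/20 ≈ -1.3500)
(F - 26)**2 = (-27/20 - 26)**2 = (-547/20)**2 = 299209/400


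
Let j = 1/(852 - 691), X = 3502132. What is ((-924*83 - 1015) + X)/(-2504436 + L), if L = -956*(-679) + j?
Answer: -551332425/298705231 ≈ -1.8457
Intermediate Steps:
j = 1/161 ≈ 0.0062112
L = 104508965/161 (L = -956*(-679) + 1/161 = 649124 + 1/161 = 104508965/161 ≈ 6.4912e+5)
((-924*83 - 1015) + X)/(-2504436 + L) = ((-924*83 - 1015) + 3502132)/(-2504436 + 104508965/161) = ((-76692 - 1015) + 3502132)/(-298705231/161) = (-77707 + 3502132)*(-161/298705231) = 3424425*(-161/298705231) = -551332425/298705231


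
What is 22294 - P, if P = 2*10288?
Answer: 1718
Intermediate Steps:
P = 20576
22294 - P = 22294 - 1*20576 = 22294 - 20576 = 1718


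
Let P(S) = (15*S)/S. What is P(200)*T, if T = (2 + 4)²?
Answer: 540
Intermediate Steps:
P(S) = 15
T = 36 (T = 6² = 36)
P(200)*T = 15*36 = 540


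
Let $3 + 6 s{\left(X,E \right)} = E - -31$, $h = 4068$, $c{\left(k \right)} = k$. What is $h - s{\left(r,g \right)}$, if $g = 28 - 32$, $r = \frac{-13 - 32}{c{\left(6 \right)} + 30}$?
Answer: $4064$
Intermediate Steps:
$r = - \frac{5}{4}$ ($r = \frac{-13 - 32}{6 + 30} = - \frac{45}{36} = \left(-45\right) \frac{1}{36} = - \frac{5}{4} \approx -1.25$)
$g = -4$
$s{\left(X,E \right)} = \frac{14}{3} + \frac{E}{6}$ ($s{\left(X,E \right)} = - \frac{1}{2} + \frac{E - -31}{6} = - \frac{1}{2} + \frac{E + 31}{6} = - \frac{1}{2} + \frac{31 + E}{6} = - \frac{1}{2} + \left(\frac{31}{6} + \frac{E}{6}\right) = \frac{14}{3} + \frac{E}{6}$)
$h - s{\left(r,g \right)} = 4068 - \left(\frac{14}{3} + \frac{1}{6} \left(-4\right)\right) = 4068 - \left(\frac{14}{3} - \frac{2}{3}\right) = 4068 - 4 = 4064$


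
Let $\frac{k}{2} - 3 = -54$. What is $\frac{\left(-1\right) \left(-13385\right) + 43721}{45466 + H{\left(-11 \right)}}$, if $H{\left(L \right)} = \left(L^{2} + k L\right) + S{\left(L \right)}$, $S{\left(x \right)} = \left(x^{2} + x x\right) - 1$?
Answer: $\frac{28553}{23475} \approx 1.2163$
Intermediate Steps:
$k = -102$ ($k = 6 + 2 \left(-54\right) = 6 - 108 = -102$)
$S{\left(x \right)} = -1 + 2 x^{2}$ ($S{\left(x \right)} = \left(x^{2} + x^{2}\right) - 1 = 2 x^{2} - 1 = -1 + 2 x^{2}$)
$H{\left(L \right)} = -1 - 102 L + 3 L^{2}$ ($H{\left(L \right)} = \left(L^{2} - 102 L\right) + \left(-1 + 2 L^{2}\right) = -1 - 102 L + 3 L^{2}$)
$\frac{\left(-1\right) \left(-13385\right) + 43721}{45466 + H{\left(-11 \right)}} = \frac{\left(-1\right) \left(-13385\right) + 43721}{45466 - \left(-1121 - 363\right)} = \frac{13385 + 43721}{45466 + \left(-1 + 1122 + 3 \cdot 121\right)} = \frac{57106}{45466 + \left(-1 + 1122 + 363\right)} = \frac{57106}{45466 + 1484} = \frac{57106}{46950} = 57106 \cdot \frac{1}{46950} = \frac{28553}{23475}$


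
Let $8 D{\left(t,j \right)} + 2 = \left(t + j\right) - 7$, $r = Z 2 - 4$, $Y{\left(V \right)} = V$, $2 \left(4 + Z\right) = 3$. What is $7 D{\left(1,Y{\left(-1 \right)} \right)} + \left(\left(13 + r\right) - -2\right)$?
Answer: $- \frac{15}{8} \approx -1.875$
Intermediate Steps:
$Z = - \frac{5}{2}$ ($Z = -4 + \frac{1}{2} \cdot 3 = -4 + \frac{3}{2} = - \frac{5}{2} \approx -2.5$)
$r = -9$ ($r = \left(- \frac{5}{2}\right) 2 - 4 = -5 - 4 = -9$)
$D{\left(t,j \right)} = - \frac{9}{8} + \frac{j}{8} + \frac{t}{8}$ ($D{\left(t,j \right)} = - \frac{1}{4} + \frac{\left(t + j\right) - 7}{8} = - \frac{1}{4} + \frac{\left(j + t\right) - 7}{8} = - \frac{1}{4} + \frac{-7 + j + t}{8} = - \frac{1}{4} + \left(- \frac{7}{8} + \frac{j}{8} + \frac{t}{8}\right) = - \frac{9}{8} + \frac{j}{8} + \frac{t}{8}$)
$7 D{\left(1,Y{\left(-1 \right)} \right)} + \left(\left(13 + r\right) - -2\right) = 7 \left(- \frac{9}{8} + \frac{1}{8} \left(-1\right) + \frac{1}{8} \cdot 1\right) + \left(\left(13 - 9\right) - -2\right) = 7 \left(- \frac{9}{8} - \frac{1}{8} + \frac{1}{8}\right) + \left(4 + 2\right) = 7 \left(- \frac{9}{8}\right) + 6 = - \frac{63}{8} + 6 = - \frac{15}{8}$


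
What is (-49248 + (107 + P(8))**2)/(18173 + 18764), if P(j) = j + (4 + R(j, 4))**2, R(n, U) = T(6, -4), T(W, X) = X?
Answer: -36023/36937 ≈ -0.97526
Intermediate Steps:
R(n, U) = -4
P(j) = j (P(j) = j + (4 - 4)**2 = j + 0**2 = j + 0 = j)
(-49248 + (107 + P(8))**2)/(18173 + 18764) = (-49248 + (107 + 8)**2)/(18173 + 18764) = (-49248 + 115**2)/36937 = (-49248 + 13225)*(1/36937) = -36023*1/36937 = -36023/36937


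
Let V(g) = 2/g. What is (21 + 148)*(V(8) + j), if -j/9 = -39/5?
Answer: 238121/20 ≈ 11906.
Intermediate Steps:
j = 351/5 (j = -(-351)/5 = -9*(-39/5) = 351/5 ≈ 70.200)
(21 + 148)*(V(8) + j) = (21 + 148)*(2/8 + 351/5) = 169*(2*(⅛) + 351/5) = 169*(¼ + 351/5) = 169*(1409/20) = 238121/20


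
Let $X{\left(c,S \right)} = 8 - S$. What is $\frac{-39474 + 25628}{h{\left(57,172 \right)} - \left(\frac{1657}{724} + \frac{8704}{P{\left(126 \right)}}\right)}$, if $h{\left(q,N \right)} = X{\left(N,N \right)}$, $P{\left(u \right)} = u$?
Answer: $\frac{631543752}{10735607} \approx 58.827$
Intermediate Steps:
$h{\left(q,N \right)} = 8 - N$
$\frac{-39474 + 25628}{h{\left(57,172 \right)} - \left(\frac{1657}{724} + \frac{8704}{P{\left(126 \right)}}\right)} = \frac{-39474 + 25628}{\left(8 - 172\right) - \left(\frac{1657}{724} + \frac{4352}{63}\right)} = - \frac{13846}{\left(8 - 172\right) - \frac{3255239}{45612}} = - \frac{13846}{-164 - \frac{3255239}{45612}} = - \frac{13846}{- \frac{10735607}{45612}} = \left(-13846\right) \left(- \frac{45612}{10735607}\right) = \frac{631543752}{10735607}$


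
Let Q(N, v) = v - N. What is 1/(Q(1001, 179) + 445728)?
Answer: 1/444906 ≈ 2.2477e-6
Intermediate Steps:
1/(Q(1001, 179) + 445728) = 1/((179 - 1*1001) + 445728) = 1/((179 - 1001) + 445728) = 1/(-822 + 445728) = 1/444906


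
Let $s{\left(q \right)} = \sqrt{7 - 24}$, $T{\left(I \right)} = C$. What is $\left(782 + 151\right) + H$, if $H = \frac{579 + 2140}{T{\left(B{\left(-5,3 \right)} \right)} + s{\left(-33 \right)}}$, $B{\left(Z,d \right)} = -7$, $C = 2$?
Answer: $\frac{25031}{21} - \frac{2719 i \sqrt{17}}{21} \approx 1192.0 - 533.84 i$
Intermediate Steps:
$T{\left(I \right)} = 2$
$s{\left(q \right)} = i \sqrt{17}$ ($s{\left(q \right)} = \sqrt{-17} = i \sqrt{17}$)
$H = \frac{2719}{2 + i \sqrt{17}}$ ($H = \frac{579 + 2140}{2 + i \sqrt{17}} = \frac{2719}{2 + i \sqrt{17}} \approx 258.95 - 533.84 i$)
$\left(782 + 151\right) + H = \left(782 + 151\right) + \left(\frac{5438}{21} - \frac{2719 i \sqrt{17}}{21}\right) = 933 + \left(\frac{5438}{21} - \frac{2719 i \sqrt{17}}{21}\right) = \frac{25031}{21} - \frac{2719 i \sqrt{17}}{21}$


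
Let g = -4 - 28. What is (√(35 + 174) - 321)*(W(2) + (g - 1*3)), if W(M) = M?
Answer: 10593 - 33*√209 ≈ 10116.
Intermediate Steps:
g = -32
(√(35 + 174) - 321)*(W(2) + (g - 1*3)) = (√(35 + 174) - 321)*(2 + (-32 - 1*3)) = (√209 - 321)*(2 + (-32 - 3)) = (-321 + √209)*(2 - 35) = (-321 + √209)*(-33) = 10593 - 33*√209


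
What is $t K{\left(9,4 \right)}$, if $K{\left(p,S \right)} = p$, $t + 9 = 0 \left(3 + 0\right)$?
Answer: $-81$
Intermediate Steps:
$t = -9$ ($t = -9 + 0 \left(3 + 0\right) = -9 + 0 \cdot 3 = -9 + 0 = -9$)
$t K{\left(9,4 \right)} = \left(-9\right) 9 = -81$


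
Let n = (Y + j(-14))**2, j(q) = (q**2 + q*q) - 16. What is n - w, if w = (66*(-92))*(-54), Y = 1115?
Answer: 1895193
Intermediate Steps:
j(q) = -16 + 2*q**2 (j(q) = (q**2 + q**2) - 16 = 2*q**2 - 16 = -16 + 2*q**2)
n = 2223081 (n = (1115 + (-16 + 2*(-14)**2))**2 = (1115 + (-16 + 2*196))**2 = (1115 + (-16 + 392))**2 = (1115 + 376)**2 = 1491**2 = 2223081)
w = 327888 (w = -6072*(-54) = 327888)
n - w = 2223081 - 1*327888 = 2223081 - 327888 = 1895193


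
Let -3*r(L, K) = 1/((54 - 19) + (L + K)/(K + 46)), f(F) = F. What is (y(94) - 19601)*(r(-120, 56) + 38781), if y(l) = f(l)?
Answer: -1326145863532/1753 ≈ -7.5650e+8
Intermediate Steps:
y(l) = l
r(L, K) = -1/(3*(35 + (K + L)/(46 + K))) (r(L, K) = -1/(3*((54 - 19) + (L + K)/(K + 46))) = -1/(3*(35 + (K + L)/(46 + K))))
(y(94) - 19601)*(r(-120, 56) + 38781) = (94 - 19601)*((-46 - 1*56)/(3*(1610 - 120 + 36*56)) + 38781) = -19507*((-46 - 56)/(3*(1610 - 120 + 2016)) + 38781) = -19507*((⅓)*(-102)/3506 + 38781) = -19507*((⅓)*(1/3506)*(-102) + 38781) = -19507*(-17/1753 + 38781) = -19507*67983076/1753 = -1326145863532/1753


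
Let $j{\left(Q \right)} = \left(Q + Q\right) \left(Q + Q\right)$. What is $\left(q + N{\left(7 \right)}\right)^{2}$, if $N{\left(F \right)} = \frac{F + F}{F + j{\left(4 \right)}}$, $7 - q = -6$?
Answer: $\frac{877969}{5041} \approx 174.17$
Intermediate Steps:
$j{\left(Q \right)} = 4 Q^{2}$ ($j{\left(Q \right)} = 2 Q 2 Q = 4 Q^{2}$)
$q = 13$ ($q = 7 - -6 = 7 + 6 = 13$)
$N{\left(F \right)} = \frac{2 F}{64 + F}$ ($N{\left(F \right)} = \frac{F + F}{F + 4 \cdot 4^{2}} = \frac{2 F}{F + 4 \cdot 16} = \frac{2 F}{F + 64} = \frac{2 F}{64 + F}$)
$\left(q + N{\left(7 \right)}\right)^{2} = \left(13 + 2 \cdot 7 \frac{1}{64 + 7}\right)^{2} = \left(13 + 2 \cdot 7 \cdot \frac{1}{71}\right)^{2} = \left(13 + \frac{14}{71}\right)^{2} = \left(\frac{937}{71}\right)^{2} = \frac{877969}{5041}$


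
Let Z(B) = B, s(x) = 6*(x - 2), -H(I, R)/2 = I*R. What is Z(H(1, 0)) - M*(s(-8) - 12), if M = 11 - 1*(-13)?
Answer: 1728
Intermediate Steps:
H(I, R) = -2*I*R
s(x) = -12 + 6*x (s(x) = 6*(-2 + x) = -12 + 6*x)
M = 24 (M = 11 + 13 = 24)
Z(H(1, 0)) - M*(s(-8) - 12) = -2*1*0 - 24*((-12 + 6*(-8)) - 12) = 0 - 24*((-12 - 48) - 12) = 0 - 24*(-60 - 12) = 0 - 24*(-72) = 0 - 1*(-1728) = 0 + 1728 = 1728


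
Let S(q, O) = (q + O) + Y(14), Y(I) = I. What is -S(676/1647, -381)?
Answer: 603773/1647 ≈ 366.59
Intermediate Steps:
S(q, O) = 14 + O + q (S(q, O) = (q + O) + 14 = (O + q) + 14 = 14 + O + q)
-S(676/1647, -381) = -(14 - 381 + 676/1647) = -1*(-603773/1647) = 603773/1647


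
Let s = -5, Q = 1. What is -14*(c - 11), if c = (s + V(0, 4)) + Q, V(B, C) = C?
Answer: 154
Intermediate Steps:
c = 0 (c = (-5 + 4) + 1 = -1 + 1 = 0)
-14*(c - 11) = -14*(0 - 11) = -14*(-11) = 154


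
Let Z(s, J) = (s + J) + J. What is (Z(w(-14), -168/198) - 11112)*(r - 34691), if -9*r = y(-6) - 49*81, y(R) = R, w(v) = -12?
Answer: 37723722704/99 ≈ 3.8105e+8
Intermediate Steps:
Z(s, J) = s + 2*J (Z(s, J) = (J + s) + J = s + 2*J)
r = 1325/3 (r = -(-6 - 49*81)/9 = -(-6 - 3969)/9 = -⅑*(-3975) = 1325/3 ≈ 441.67)
(Z(w(-14), -168/198) - 11112)*(r - 34691) = ((-12 + 2*(-168/198)) - 11112)*(1325/3 - 34691) = ((-12 + 2*(-168*1/198)) - 11112)*(-102748/3) = ((-12 + 2*(-28/33)) - 11112)*(-102748/3) = ((-12 - 56/33) - 11112)*(-102748/3) = (-452/33 - 11112)*(-102748/3) = -367148/33*(-102748/3) = 37723722704/99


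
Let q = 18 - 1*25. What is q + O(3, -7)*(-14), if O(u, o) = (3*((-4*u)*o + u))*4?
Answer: -14623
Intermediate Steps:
O(u, o) = 12*u - 48*o*u (O(u, o) = (3*(-4*o*u + u))*4 = (3*(u - 4*o*u))*4 = (3*u - 12*o*u)*4 = 12*u - 48*o*u)
q = -7 (q = 18 - 25 = -7)
q + O(3, -7)*(-14) = -7 + (12*3*(1 - 4*(-7)))*(-14) = -7 + (12*3*(1 + 28))*(-14) = -7 + (12*3*29)*(-14) = -7 + 1044*(-14) = -7 - 14616 = -14623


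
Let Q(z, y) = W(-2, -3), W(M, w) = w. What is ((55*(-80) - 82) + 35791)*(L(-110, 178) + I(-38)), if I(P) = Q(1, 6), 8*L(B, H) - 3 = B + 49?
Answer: -1283669/4 ≈ -3.2092e+5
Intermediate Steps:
Q(z, y) = -3
L(B, H) = 13/2 + B/8 (L(B, H) = 3/8 + (B + 49)/8 = 3/8 + (49 + B)/8 = 3/8 + (49/8 + B/8) = 13/2 + B/8)
I(P) = -3
((55*(-80) - 82) + 35791)*(L(-110, 178) + I(-38)) = ((55*(-80) - 82) + 35791)*((13/2 + (1/8)*(-110)) - 3) = ((-4400 - 82) + 35791)*((13/2 - 55/4) - 3) = (-4482 + 35791)*(-29/4 - 3) = 31309*(-41/4) = -1283669/4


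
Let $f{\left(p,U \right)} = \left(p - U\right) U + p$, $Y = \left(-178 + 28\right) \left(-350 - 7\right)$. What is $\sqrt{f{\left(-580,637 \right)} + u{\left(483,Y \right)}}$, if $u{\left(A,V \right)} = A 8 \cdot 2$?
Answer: $i \sqrt{768081} \approx 876.4 i$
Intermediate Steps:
$Y = 53550$ ($Y = \left(-150\right) \left(-357\right) = 53550$)
$u{\left(A,V \right)} = 16 A$ ($u{\left(A,V \right)} = 8 A 2 = 16 A$)
$f{\left(p,U \right)} = p + U \left(p - U\right)$ ($f{\left(p,U \right)} = U \left(p - U\right) + p = p + U \left(p - U\right)$)
$\sqrt{f{\left(-580,637 \right)} + u{\left(483,Y \right)}} = \sqrt{\left(-580 - 637^{2} + 637 \left(-580\right)\right) + 16 \cdot 483} = \sqrt{\left(-580 - 405769 - 369460\right) + 7728} = \sqrt{-775809 + 7728} = \sqrt{-768081} = i \sqrt{768081}$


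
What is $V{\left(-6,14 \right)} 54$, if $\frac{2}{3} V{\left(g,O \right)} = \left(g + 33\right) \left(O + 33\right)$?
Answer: $102789$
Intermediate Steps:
$V{\left(g,O \right)} = \frac{3 \left(33 + O\right) \left(33 + g\right)}{2}$ ($V{\left(g,O \right)} = \frac{3 \left(g + 33\right) \left(O + 33\right)}{2} = \frac{3 \left(33 + g\right) \left(33 + O\right)}{2} = \frac{3 \left(33 + O\right) \left(33 + g\right)}{2}$)
$V{\left(-6,14 \right)} 54 = \left(\frac{3267}{2} + \frac{99}{2} \cdot 14 + \frac{99}{2} \left(-6\right) + \frac{3}{2} \cdot 14 \left(-6\right)\right) 54 = \left(\frac{3267}{2} + 693 - 297 - 126\right) 54 = \frac{3807}{2} \cdot 54 = 102789$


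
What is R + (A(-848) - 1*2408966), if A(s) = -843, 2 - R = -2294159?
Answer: -115648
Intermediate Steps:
R = 2294161 (R = 2 - 1*(-2294159) = 2 + 2294159 = 2294161)
R + (A(-848) - 1*2408966) = 2294161 + (-843 - 1*2408966) = 2294161 + (-843 - 2408966) = 2294161 - 2409809 = -115648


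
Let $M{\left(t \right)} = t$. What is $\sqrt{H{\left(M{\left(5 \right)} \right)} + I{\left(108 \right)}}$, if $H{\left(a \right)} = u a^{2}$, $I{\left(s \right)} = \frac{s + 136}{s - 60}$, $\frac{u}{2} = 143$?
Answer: $\frac{\sqrt{257583}}{6} \approx 84.588$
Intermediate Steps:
$u = 286$ ($u = 2 \cdot 143 = 286$)
$I{\left(s \right)} = \frac{136 + s}{-60 + s}$
$H{\left(a \right)} = 286 a^{2}$
$\sqrt{H{\left(M{\left(5 \right)} \right)} + I{\left(108 \right)}} = \sqrt{286 \cdot 5^{2} + \frac{136 + 108}{-60 + 108}} = \sqrt{286 \cdot 25 + \frac{1}{48} \cdot 244} = \sqrt{7150 + \frac{1}{48} \cdot 244} = \sqrt{7150 + \frac{61}{12}} = \sqrt{\frac{85861}{12}} = \frac{\sqrt{257583}}{6}$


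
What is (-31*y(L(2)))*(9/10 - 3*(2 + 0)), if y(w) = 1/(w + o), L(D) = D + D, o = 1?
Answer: 1581/50 ≈ 31.620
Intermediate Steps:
L(D) = 2*D
y(w) = 1/(1 + w) (y(w) = 1/(w + 1) = 1/(1 + w))
(-31*y(L(2)))*(9/10 - 3*(2 + 0)) = (-31/(1 + 2*2))*(9/10 - 3*(2 + 0)) = (-31/(1 + 4))*(9*(⅒) - 3*2) = (-31/5)*(9/10 - 1*6) = (-31*⅕)*(9/10 - 6) = -31/5*(-51/10) = 1581/50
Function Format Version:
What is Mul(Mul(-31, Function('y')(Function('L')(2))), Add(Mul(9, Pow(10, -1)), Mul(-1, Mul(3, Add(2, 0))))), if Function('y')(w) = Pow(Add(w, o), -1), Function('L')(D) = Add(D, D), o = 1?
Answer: Rational(1581, 50) ≈ 31.620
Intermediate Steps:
Function('L')(D) = Mul(2, D)
Function('y')(w) = Pow(Add(1, w), -1) (Function('y')(w) = Pow(Add(w, 1), -1) = Pow(Add(1, w), -1))
Mul(Mul(-31, Function('y')(Function('L')(2))), Add(Mul(9, Pow(10, -1)), Mul(-1, Mul(3, Add(2, 0))))) = Mul(Mul(-31, Pow(Add(1, Mul(2, 2)), -1)), Add(Mul(9, Pow(10, -1)), Mul(-1, Mul(3, Add(2, 0))))) = Mul(Mul(-31, Pow(Add(1, 4), -1)), Add(Mul(9, Rational(1, 10)), Mul(-1, Mul(3, 2)))) = Mul(Mul(-31, Pow(5, -1)), Add(Rational(9, 10), Mul(-1, 6))) = Mul(Mul(-31, Rational(1, 5)), Add(Rational(9, 10), -6)) = Mul(Rational(-31, 5), Rational(-51, 10)) = Rational(1581, 50)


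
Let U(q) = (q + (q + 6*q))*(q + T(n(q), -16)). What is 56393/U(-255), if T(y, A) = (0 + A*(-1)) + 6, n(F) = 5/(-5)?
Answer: 56393/475320 ≈ 0.11864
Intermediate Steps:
n(F) = -1 (n(F) = 5*(-⅕) = -1)
T(y, A) = 6 - A (T(y, A) = (0 - A) + 6 = -A + 6 = 6 - A)
U(q) = 8*q*(22 + q) (U(q) = (q + (q + 6*q))*(q + (6 - 1*(-16))) = (q + 7*q)*(q + (6 + 16)) = (8*q)*(q + 22) = (8*q)*(22 + q) = 8*q*(22 + q))
56393/U(-255) = 56393/((8*(-255)*(22 - 255))) = 56393/((8*(-255)*(-233))) = 56393/475320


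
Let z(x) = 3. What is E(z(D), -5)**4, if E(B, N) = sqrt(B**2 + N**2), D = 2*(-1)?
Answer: 1156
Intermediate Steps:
D = -2
E(z(D), -5)**4 = (sqrt(3**2 + (-5)**2))**4 = (sqrt(9 + 25))**4 = (sqrt(34))**4 = 1156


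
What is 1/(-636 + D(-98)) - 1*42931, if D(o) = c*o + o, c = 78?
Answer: -359675919/8378 ≈ -42931.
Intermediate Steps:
D(o) = 79*o (D(o) = 78*o + o = 79*o)
1/(-636 + D(-98)) - 1*42931 = 1/(-636 + 79*(-98)) - 1*42931 = 1/(-636 - 7742) - 42931 = 1/(-8378) - 42931 = -1/8378 - 42931 = -359675919/8378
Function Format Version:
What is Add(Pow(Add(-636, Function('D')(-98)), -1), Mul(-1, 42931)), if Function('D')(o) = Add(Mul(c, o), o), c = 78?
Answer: Rational(-359675919, 8378) ≈ -42931.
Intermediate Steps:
Function('D')(o) = Mul(79, o) (Function('D')(o) = Add(Mul(78, o), o) = Mul(79, o))
Add(Pow(Add(-636, Function('D')(-98)), -1), Mul(-1, 42931)) = Add(Pow(Add(-636, Mul(79, -98)), -1), Mul(-1, 42931)) = Add(Pow(Add(-636, -7742), -1), -42931) = Add(Pow(-8378, -1), -42931) = Add(Rational(-1, 8378), -42931) = Rational(-359675919, 8378)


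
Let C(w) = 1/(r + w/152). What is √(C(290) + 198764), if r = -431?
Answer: 2*√52845250938202/32611 ≈ 445.83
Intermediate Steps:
C(w) = 1/(-431 + w/152)
√(C(290) + 198764) = √(152/(-65512 + 290) + 198764) = √(152/(-65222) + 198764) = √(152*(-1/65222) + 198764) = √(-76/32611 + 198764) = √(6481892728/32611) = 2*√52845250938202/32611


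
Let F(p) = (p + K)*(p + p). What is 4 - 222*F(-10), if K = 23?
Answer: 57724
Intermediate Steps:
F(p) = 2*p*(23 + p) (F(p) = (p + 23)*(p + p) = (23 + p)*(2*p) = 2*p*(23 + p))
4 - 222*F(-10) = 4 - 444*(-10)*(23 - 10) = 4 - 444*(-10)*13 = 4 - 222*(-260) = 4 + 57720 = 57724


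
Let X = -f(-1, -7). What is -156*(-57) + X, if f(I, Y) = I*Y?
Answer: 8885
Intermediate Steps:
X = -7 (X = -(-1)*(-7) = -1*7 = -7)
-156*(-57) + X = -156*(-57) - 7 = 8892 - 7 = 8885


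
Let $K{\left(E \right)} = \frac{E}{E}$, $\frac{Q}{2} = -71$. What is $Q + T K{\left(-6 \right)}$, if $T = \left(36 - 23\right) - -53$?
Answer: $-76$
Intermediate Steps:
$Q = -142$ ($Q = 2 \left(-71\right) = -142$)
$K{\left(E \right)} = 1$
$T = 66$ ($T = \left(36 - 23\right) + 53 = 13 + 53 = 66$)
$Q + T K{\left(-6 \right)} = -142 + 66 \cdot 1 = -142 + 66 = -76$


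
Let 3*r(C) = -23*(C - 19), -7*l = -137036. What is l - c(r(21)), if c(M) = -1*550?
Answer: 140886/7 ≈ 20127.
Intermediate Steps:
l = 137036/7 (l = -⅐*(-137036) = 137036/7 ≈ 19577.)
r(C) = 437/3 - 23*C/3 (r(C) = (-23*(C - 19))/3 = (-23*(-19 + C))/3 = (437 - 23*C)/3 = 437/3 - 23*C/3)
c(M) = -550
l - c(r(21)) = 137036/7 - 1*(-550) = 137036/7 + 550 = 140886/7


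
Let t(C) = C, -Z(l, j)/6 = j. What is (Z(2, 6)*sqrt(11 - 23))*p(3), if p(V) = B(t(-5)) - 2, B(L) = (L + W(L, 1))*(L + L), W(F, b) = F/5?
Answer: -4176*I*sqrt(3) ≈ -7233.0*I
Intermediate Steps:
W(F, b) = F/5 (W(F, b) = F*(1/5) = F/5)
Z(l, j) = -6*j
B(L) = 12*L**2/5 (B(L) = (L + L/5)*(L + L) = (6*L/5)*(2*L) = 12*L**2/5)
p(V) = 58 (p(V) = (12/5)*(-5)**2 - 2 = (12/5)*25 - 2 = 60 - 2 = 58)
(Z(2, 6)*sqrt(11 - 23))*p(3) = ((-6*6)*sqrt(11 - 23))*58 = -72*I*sqrt(3)*58 = -4176*I*sqrt(3)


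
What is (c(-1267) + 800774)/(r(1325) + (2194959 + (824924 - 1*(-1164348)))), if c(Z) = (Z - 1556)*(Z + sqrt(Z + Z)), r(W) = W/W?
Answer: 4377515/4184232 - 941*I*sqrt(2534)/1394744 ≈ 1.0462 - 0.033962*I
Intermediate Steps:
r(W) = 1
c(Z) = (-1556 + Z)*(Z + sqrt(2)*sqrt(Z)) (c(Z) = (-1556 + Z)*(Z + sqrt(2*Z)) = (-1556 + Z)*(Z + sqrt(2)*sqrt(Z)))
(c(-1267) + 800774)/(r(1325) + (2194959 + (824924 - 1*(-1164348)))) = (((-1267)**2 - 1556*(-1267) + sqrt(2)*(-1267)**(3/2) - 1556*sqrt(2)*sqrt(-1267)) + 800774)/(1 + (2194959 + (824924 - 1*(-1164348)))) = ((1605289 + 1971452 + sqrt(2)*(-1267*I*sqrt(1267)) - 1556*sqrt(2)*I*sqrt(1267)) + 800774)/(1 + (2194959 + (824924 + 1164348))) = ((1605289 + 1971452 - 1267*I*sqrt(2534) - 1556*I*sqrt(2534)) + 800774)/(1 + (2194959 + 1989272)) = ((3576741 - 2823*I*sqrt(2534)) + 800774)/(1 + 4184231) = (4377515 - 2823*I*sqrt(2534))/4184232 = (4377515 - 2823*I*sqrt(2534))*(1/4184232) = 4377515/4184232 - 941*I*sqrt(2534)/1394744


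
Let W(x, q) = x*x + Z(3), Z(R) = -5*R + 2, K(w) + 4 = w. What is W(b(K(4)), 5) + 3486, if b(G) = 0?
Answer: 3473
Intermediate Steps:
K(w) = -4 + w
Z(R) = 2 - 5*R
W(x, q) = -13 + x**2 (W(x, q) = x*x + (2 - 5*3) = x**2 + (2 - 15) = x**2 - 13 = -13 + x**2)
W(b(K(4)), 5) + 3486 = (-13 + 0**2) + 3486 = (-13 + 0) + 3486 = -13 + 3486 = 3473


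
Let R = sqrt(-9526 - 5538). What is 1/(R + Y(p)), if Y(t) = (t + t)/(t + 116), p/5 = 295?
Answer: 2346725/19069959742 - 2531281*I*sqrt(3766)/19069959742 ≈ 0.00012306 - 0.0081457*I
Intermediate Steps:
p = 1475 (p = 5*295 = 1475)
Y(t) = 2*t/(116 + t) (Y(t) = (2*t)/(116 + t) = 2*t/(116 + t))
R = 2*I*sqrt(3766) (R = sqrt(-15064) = 2*I*sqrt(3766) ≈ 122.74*I)
1/(R + Y(p)) = 1/(2*I*sqrt(3766) + 2*1475/(116 + 1475)) = 1/(2*I*sqrt(3766) + 2*1475/1591) = 1/(2*I*sqrt(3766) + 2*1475*(1/1591)) = 1/(2*I*sqrt(3766) + 2950/1591) = 1/(2950/1591 + 2*I*sqrt(3766))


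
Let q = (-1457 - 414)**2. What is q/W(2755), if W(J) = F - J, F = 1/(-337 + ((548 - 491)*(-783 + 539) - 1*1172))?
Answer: -53969382297/42473836 ≈ -1270.7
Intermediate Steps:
F = -1/15417 (F = 1/(-337 + (57*(-244) - 1172)) = 1/(-337 + (-13908 - 1172)) = 1/(-337 - 15080) = 1/(-15417) = -1/15417 ≈ -6.4863e-5)
q = 3500641 (q = (-1871)**2 = 3500641)
W(J) = -1/15417 - J
q/W(2755) = 3500641/(-1/15417 - 1*2755) = 3500641/(-1/15417 - 2755) = 3500641/(-42473836/15417) = 3500641*(-15417/42473836) = -53969382297/42473836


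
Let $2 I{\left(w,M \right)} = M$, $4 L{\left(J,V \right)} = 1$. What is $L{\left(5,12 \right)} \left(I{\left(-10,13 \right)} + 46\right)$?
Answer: $\frac{105}{8} \approx 13.125$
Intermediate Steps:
$L{\left(J,V \right)} = \frac{1}{4}$ ($L{\left(J,V \right)} = \frac{1}{4} \cdot 1 = \frac{1}{4}$)
$I{\left(w,M \right)} = \frac{M}{2}$
$L{\left(5,12 \right)} \left(I{\left(-10,13 \right)} + 46\right) = \frac{\frac{1}{2} \cdot 13 + 46}{4} = \frac{\frac{13}{2} + 46}{4} = \frac{1}{4} \cdot \frac{105}{2} = \frac{105}{8}$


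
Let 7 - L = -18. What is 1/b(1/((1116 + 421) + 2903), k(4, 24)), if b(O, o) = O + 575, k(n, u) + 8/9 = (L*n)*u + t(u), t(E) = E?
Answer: 4440/2553001 ≈ 0.0017391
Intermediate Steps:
L = 25 (L = 7 - 1*(-18) = 7 + 18 = 25)
k(n, u) = -8/9 + u + 25*n*u (k(n, u) = -8/9 + ((25*n)*u + u) = -8/9 + (25*n*u + u) = -8/9 + (u + 25*n*u) = -8/9 + u + 25*n*u)
b(O, o) = 575 + O
1/b(1/((1116 + 421) + 2903), k(4, 24)) = 1/(575 + 1/((1116 + 421) + 2903)) = 1/(575 + 1/(1537 + 2903)) = 1/(575 + 1/4440) = 1/(2553001/4440) = 4440/2553001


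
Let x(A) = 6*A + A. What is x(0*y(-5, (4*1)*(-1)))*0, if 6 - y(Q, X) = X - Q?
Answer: 0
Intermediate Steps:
y(Q, X) = 6 + Q - X (y(Q, X) = 6 - (X - Q) = 6 + (Q - X) = 6 + Q - X)
x(A) = 7*A
x(0*y(-5, (4*1)*(-1)))*0 = (7*(0*(6 - 5 - 4*1*(-1))))*0 = (7*(0*(6 - 5 - 4*(-1))))*0 = (7*(0*(6 - 5 - 1*(-4))))*0 = (7*(0*(6 - 5 + 4)))*0 = (7*(0*5))*0 = (7*0)*0 = 0*0 = 0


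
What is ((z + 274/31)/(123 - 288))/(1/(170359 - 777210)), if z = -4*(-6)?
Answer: 617774318/5115 ≈ 1.2078e+5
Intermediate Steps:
z = 24
((z + 274/31)/(123 - 288))/(1/(170359 - 777210)) = ((24 + 274/31)/(123 - 288))/(1/(170359 - 777210)) = ((24 + 274*(1/31))/(-165))/(1/(-606851)) = ((24 + 274/31)*(-1/165))/(-1/606851) = ((1018/31)*(-1/165))*(-606851) = -1018/5115*(-606851) = 617774318/5115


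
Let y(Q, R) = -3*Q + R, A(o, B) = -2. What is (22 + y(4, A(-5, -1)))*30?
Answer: 240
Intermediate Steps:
y(Q, R) = R - 3*Q
(22 + y(4, A(-5, -1)))*30 = (22 + (-2 - 3*4))*30 = (22 + (-2 - 12))*30 = (22 - 14)*30 = 8*30 = 240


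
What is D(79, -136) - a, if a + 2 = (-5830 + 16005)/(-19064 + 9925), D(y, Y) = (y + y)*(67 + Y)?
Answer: -2692025/247 ≈ -10899.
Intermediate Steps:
D(y, Y) = 2*y*(67 + Y) (D(y, Y) = (2*y)*(67 + Y) = 2*y*(67 + Y))
a = -769/247 (a = -2 + (-5830 + 16005)/(-19064 + 9925) = -2 + 10175/(-9139) = -2 + 10175*(-1/9139) = -2 - 275/247 = -769/247 ≈ -3.1134)
D(79, -136) - a = 2*79*(67 - 136) - 1*(-769/247) = 2*79*(-69) + 769/247 = -10902 + 769/247 = -2692025/247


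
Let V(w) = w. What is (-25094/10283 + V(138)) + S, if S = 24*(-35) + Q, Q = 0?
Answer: -7243760/10283 ≈ -704.44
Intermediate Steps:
S = -840 (S = 24*(-35) + 0 = -840 + 0 = -840)
(-25094/10283 + V(138)) + S = (-25094/10283 + 138) - 840 = 1393960/10283 - 840 = -7243760/10283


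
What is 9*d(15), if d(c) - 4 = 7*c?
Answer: 981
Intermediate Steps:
d(c) = 4 + 7*c
9*d(15) = 9*(4 + 7*15) = 9*(4 + 105) = 9*109 = 981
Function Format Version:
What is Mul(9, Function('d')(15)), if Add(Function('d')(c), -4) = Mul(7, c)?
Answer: 981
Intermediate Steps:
Function('d')(c) = Add(4, Mul(7, c))
Mul(9, Function('d')(15)) = Mul(9, Add(4, Mul(7, 15))) = Mul(9, Add(4, 105)) = Mul(9, 109) = 981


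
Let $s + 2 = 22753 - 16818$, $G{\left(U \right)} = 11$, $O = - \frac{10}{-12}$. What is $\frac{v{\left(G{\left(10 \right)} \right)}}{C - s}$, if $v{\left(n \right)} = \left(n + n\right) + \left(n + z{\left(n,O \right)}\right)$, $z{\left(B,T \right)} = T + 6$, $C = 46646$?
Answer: $\frac{239}{244278} \approx 0.00097839$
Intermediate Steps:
$O = \frac{5}{6}$ ($O = \left(-10\right) \left(- \frac{1}{12}\right) = \frac{5}{6} \approx 0.83333$)
$s = 5933$ ($s = -2 + \left(22753 - 16818\right) = -2 + 5935 = 5933$)
$z{\left(B,T \right)} = 6 + T$
$v{\left(n \right)} = \frac{41}{6} + 3 n$ ($v{\left(n \right)} = \left(n + n\right) + \left(n + \left(6 + \frac{5}{6}\right)\right) = 2 n + \left(n + \frac{41}{6}\right) = 2 n + \left(\frac{41}{6} + n\right) = \frac{41}{6} + 3 n$)
$\frac{v{\left(G{\left(10 \right)} \right)}}{C - s} = \frac{\frac{41}{6} + 3 \cdot 11}{46646 - 5933} = \frac{\frac{41}{6} + 33}{46646 - 5933} = \frac{239}{6 \cdot 40713} = \frac{239}{6} \cdot \frac{1}{40713} = \frac{239}{244278}$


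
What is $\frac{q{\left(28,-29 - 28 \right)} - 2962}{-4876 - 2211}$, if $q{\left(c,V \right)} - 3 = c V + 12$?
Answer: $\frac{4543}{7087} \approx 0.64103$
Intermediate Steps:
$q{\left(c,V \right)} = 15 + V c$ ($q{\left(c,V \right)} = 3 + \left(c V + 12\right) = 3 + \left(V c + 12\right) = 3 + \left(12 + V c\right) = 15 + V c$)
$\frac{q{\left(28,-29 - 28 \right)} - 2962}{-4876 - 2211} = \frac{\left(15 + \left(-29 - 28\right) 28\right) - 2962}{-4876 - 2211} = \frac{\left(15 - 1596\right) - 2962}{-4876 - 2211} = \frac{\left(15 - 1596\right) - 2962}{-7087} = \left(-1581 - 2962\right) \left(- \frac{1}{7087}\right) = \left(-4543\right) \left(- \frac{1}{7087}\right) = \frac{4543}{7087}$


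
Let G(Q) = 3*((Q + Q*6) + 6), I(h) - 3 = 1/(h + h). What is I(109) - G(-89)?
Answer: 404173/218 ≈ 1854.0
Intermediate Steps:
I(h) = 3 + 1/(2*h) (I(h) = 3 + 1/(h + h) = 3 + 1/(2*h))
G(Q) = 18 + 21*Q (G(Q) = 3*((Q + 6*Q) + 6) = 3*(7*Q + 6) = 3*(6 + 7*Q) = 18 + 21*Q)
I(109) - G(-89) = (3 + (½)/109) - (18 + 21*(-89)) = (3 + (½)*(1/109)) - (18 - 1869) = (3 + 1/218) - 1*(-1851) = 655/218 + 1851 = 404173/218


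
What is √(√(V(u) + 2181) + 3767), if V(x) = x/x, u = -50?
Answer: √(3767 + √2182) ≈ 61.755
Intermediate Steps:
V(x) = 1
√(√(V(u) + 2181) + 3767) = √(√(1 + 2181) + 3767) = √(√2182 + 3767) = √(3767 + √2182)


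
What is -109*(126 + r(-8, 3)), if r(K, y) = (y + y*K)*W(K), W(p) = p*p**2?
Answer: -1185702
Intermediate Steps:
W(p) = p**3
r(K, y) = K**3*(y + K*y) (r(K, y) = (y + y*K)*K**3 = (y + K*y)*K**3 = K**3*(y + K*y))
-109*(126 + r(-8, 3)) = -109*(126 + 3*(-8)**3*(1 - 8)) = -109*(126 + 3*(-512)*(-7)) = -109*(126 + 10752) = -109*10878 = -1185702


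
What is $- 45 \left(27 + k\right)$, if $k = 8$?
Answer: $-1575$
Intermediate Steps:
$- 45 \left(27 + k\right) = - 45 \left(27 + 8\right) = \left(-45\right) 35 = -1575$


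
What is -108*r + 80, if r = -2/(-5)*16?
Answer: -3056/5 ≈ -611.20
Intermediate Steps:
r = 32/5 (r = -2*(-⅕)*16 = (⅖)*16 = 32/5 ≈ 6.4000)
-108*r + 80 = -108*32/5 + 80 = -3456/5 + 80 = -3056/5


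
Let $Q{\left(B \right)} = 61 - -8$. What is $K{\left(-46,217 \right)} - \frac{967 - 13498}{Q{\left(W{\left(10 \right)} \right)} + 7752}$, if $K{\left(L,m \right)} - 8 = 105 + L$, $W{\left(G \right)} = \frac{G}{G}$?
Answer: $\frac{178846}{2607} \approx 68.602$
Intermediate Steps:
$W{\left(G \right)} = 1$
$Q{\left(B \right)} = 69$ ($Q{\left(B \right)} = 61 + 8 = 69$)
$K{\left(L,m \right)} = 113 + L$ ($K{\left(L,m \right)} = 8 + \left(105 + L\right) = 113 + L$)
$K{\left(-46,217 \right)} - \frac{967 - 13498}{Q{\left(W{\left(10 \right)} \right)} + 7752} = \left(113 - 46\right) - \frac{967 - 13498}{69 + 7752} = 67 - - \frac{12531}{7821} = 67 - \left(-12531\right) \frac{1}{7821} = 67 - - \frac{4177}{2607} = 67 + \frac{4177}{2607} = \frac{178846}{2607}$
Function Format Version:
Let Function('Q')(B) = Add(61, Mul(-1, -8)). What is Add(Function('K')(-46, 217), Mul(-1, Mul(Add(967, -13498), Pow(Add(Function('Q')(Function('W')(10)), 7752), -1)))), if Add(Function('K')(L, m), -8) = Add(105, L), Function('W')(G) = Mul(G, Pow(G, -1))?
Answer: Rational(178846, 2607) ≈ 68.602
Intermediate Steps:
Function('W')(G) = 1
Function('Q')(B) = 69 (Function('Q')(B) = Add(61, 8) = 69)
Function('K')(L, m) = Add(113, L) (Function('K')(L, m) = Add(8, Add(105, L)) = Add(113, L))
Add(Function('K')(-46, 217), Mul(-1, Mul(Add(967, -13498), Pow(Add(Function('Q')(Function('W')(10)), 7752), -1)))) = Add(Add(113, -46), Mul(-1, Mul(Add(967, -13498), Pow(Add(69, 7752), -1)))) = Add(67, Mul(-1, Mul(-12531, Pow(7821, -1)))) = Add(67, Mul(-1, Mul(-12531, Rational(1, 7821)))) = Add(67, Mul(-1, Rational(-4177, 2607))) = Add(67, Rational(4177, 2607)) = Rational(178846, 2607)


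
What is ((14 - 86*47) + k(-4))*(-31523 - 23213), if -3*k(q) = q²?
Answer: 662305600/3 ≈ 2.2077e+8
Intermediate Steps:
k(q) = -q²/3
((14 - 86*47) + k(-4))*(-31523 - 23213) = ((14 - 86*47) - ⅓*(-4)²)*(-31523 - 23213) = ((14 - 4042) - ⅓*16)*(-54736) = (-4028 - 16/3)*(-54736) = -12100/3*(-54736) = 662305600/3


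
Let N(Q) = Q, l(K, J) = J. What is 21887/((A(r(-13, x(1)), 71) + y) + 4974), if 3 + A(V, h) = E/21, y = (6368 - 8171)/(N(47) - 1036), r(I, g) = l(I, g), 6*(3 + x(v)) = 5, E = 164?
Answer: 454571103/103442758 ≈ 4.3944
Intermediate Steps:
x(v) = -13/6 (x(v) = -3 + (⅙)*5 = -3 + ⅚ = -13/6)
r(I, g) = g
y = 1803/989 (y = (6368 - 8171)/(47 - 1036) = -1803/(-989) = -1803*(-1/989) = 1803/989 ≈ 1.8231)
A(V, h) = 101/21 (A(V, h) = -3 + 164/21 = 101/21)
21887/((A(r(-13, x(1)), 71) + y) + 4974) = 21887/((101/21 + 1803/989) + 4974) = 21887/(137752/20769 + 4974) = 21887/(103442758/20769) = 21887*(20769/103442758) = 454571103/103442758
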